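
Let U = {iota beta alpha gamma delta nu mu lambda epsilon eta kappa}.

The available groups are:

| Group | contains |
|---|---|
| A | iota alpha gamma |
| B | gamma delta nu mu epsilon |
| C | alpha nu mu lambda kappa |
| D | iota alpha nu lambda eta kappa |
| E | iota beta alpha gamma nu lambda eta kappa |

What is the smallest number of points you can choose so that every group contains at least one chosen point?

2

Take H = {iota, mu}. Each listed group contains at least one of these, so H is a hitting set of size 2.
No single point lies in every group, so at least 2 are needed and 2 is optimal.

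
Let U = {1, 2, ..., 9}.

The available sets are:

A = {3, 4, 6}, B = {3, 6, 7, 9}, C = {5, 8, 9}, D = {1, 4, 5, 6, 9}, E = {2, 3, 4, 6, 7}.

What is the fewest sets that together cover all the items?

Take {C, D, E}. Their union is {1, 2, 3, 4, 5, 6, 7, 8, 9}, which is all 9 items.
Only D contains 1, so D is forced; the remaining 4 items need at least 2 more sets (each remaining set adds at most 3) — so at least 3 sets are needed, and 3 is optimal.

3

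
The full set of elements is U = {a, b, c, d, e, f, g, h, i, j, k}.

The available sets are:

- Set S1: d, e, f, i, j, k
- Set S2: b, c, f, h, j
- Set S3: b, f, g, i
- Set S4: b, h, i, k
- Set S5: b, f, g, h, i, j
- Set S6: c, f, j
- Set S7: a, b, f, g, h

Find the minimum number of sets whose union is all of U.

Take {S1, S2, S7}. Their union is {a, b, c, d, e, f, g, h, i, j, k}, which is all 11 elements.
Only S7 contains a, so S7 is forced; the remaining 6 elements need at least 2 more sets (each remaining set adds at most 5) — so at least 3 sets are needed, and 3 is optimal.

3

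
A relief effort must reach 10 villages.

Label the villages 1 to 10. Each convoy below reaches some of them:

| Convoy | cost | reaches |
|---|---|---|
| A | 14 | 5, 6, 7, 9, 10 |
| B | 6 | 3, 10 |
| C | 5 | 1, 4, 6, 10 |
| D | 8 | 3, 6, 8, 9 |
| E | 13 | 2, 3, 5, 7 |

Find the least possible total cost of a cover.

C, D, E together cover every village (C ∪ D ∪ E = {1, 2, 3, 4, 5, 6, 7, 8, 9, 10}); total cost 5 + 8 + 13 = 26.
No covering selection has total cost below 26.

26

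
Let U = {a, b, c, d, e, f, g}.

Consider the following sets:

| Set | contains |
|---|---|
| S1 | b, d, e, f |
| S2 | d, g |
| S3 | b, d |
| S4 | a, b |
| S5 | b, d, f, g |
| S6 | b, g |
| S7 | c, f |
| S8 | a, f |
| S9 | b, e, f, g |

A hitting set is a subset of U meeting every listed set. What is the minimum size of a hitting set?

3

The 3 points {b, f, g} hit every set.
The sets S2, S4, S7 are pairwise disjoint, so any hitting set needs a separate point for each — at least 3. Hence 3 is optimal.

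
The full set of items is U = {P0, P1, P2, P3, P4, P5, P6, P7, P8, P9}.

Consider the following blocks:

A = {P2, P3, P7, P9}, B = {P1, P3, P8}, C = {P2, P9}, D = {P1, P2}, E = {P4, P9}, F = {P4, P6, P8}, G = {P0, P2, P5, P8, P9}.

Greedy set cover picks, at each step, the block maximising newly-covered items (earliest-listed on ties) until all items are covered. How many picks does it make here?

4

Greedy: pick G (covers 5 new) → pick A (covers 2 new) → pick F (covers 2 new) → pick B (covers 1 new). Total picks: 4.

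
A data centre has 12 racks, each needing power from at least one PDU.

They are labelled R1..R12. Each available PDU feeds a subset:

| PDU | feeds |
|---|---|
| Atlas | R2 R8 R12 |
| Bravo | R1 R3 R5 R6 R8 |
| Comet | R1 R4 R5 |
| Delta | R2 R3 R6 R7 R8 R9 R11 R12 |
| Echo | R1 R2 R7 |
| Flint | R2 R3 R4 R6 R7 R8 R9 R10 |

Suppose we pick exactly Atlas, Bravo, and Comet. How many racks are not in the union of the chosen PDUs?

4

Union of Atlas, Bravo, Comet = {R1, R2, R3, R4, R5, R6, R8, R12}.
Not covered: R7, R9, R10, R11 — 4 racks.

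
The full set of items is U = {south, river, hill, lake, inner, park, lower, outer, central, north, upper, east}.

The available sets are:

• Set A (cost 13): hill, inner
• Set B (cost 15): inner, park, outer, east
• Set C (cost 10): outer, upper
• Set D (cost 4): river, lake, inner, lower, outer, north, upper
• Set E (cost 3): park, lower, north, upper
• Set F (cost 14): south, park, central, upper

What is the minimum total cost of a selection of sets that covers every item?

A, B, D, F together cover every item (A ∪ B ∪ D ∪ F = {south, river, hill, lake, inner, park, lower, outer, central, north, upper, east}); total cost 13 + 15 + 4 + 14 = 46.
The greedy pick D, E, F, A, B costs 49; no covering selection beats 46.

46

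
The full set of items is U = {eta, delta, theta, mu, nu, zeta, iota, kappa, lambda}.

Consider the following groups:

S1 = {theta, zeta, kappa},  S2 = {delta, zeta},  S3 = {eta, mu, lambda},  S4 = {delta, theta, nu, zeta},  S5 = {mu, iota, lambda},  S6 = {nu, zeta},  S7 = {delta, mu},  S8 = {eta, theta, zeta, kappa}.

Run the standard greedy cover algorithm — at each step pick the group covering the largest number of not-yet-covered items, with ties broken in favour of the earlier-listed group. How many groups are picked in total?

Greedy: pick S4 (covers 4 new) → pick S3 (covers 3 new) → pick S1 (covers 1 new) → pick S5 (covers 1 new). Total picks: 4.
(The true minimum cover uses only 3 groups, so greedy is not optimal here.)

4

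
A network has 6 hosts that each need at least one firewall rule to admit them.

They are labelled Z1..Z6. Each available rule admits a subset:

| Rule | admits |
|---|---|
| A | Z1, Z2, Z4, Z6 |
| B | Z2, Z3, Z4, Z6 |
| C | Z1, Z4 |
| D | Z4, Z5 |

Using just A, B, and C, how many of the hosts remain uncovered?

Union of A, B, C = {Z1, Z2, Z3, Z4, Z6}.
Not covered: Z5 — 1 host.

1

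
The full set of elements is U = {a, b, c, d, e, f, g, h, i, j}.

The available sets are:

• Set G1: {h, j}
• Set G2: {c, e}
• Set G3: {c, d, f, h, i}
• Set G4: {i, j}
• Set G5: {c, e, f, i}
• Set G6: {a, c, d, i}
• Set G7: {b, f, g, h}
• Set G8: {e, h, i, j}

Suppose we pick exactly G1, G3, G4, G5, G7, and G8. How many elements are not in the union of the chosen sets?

Union of G1, G3, G4, G5, G7, G8 = {b, c, d, e, f, g, h, i, j}.
Not covered: a — 1 element.

1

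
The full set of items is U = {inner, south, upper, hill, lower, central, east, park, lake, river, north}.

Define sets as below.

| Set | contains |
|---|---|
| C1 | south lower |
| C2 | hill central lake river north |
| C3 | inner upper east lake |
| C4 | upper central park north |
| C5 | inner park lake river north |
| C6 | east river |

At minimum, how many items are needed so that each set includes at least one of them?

The 3 items {south, upper, river} hit every set.
The sets C1, C4, C6 are pairwise disjoint, so any hitting set needs a separate item for each — at least 3. Hence 3 is optimal.

3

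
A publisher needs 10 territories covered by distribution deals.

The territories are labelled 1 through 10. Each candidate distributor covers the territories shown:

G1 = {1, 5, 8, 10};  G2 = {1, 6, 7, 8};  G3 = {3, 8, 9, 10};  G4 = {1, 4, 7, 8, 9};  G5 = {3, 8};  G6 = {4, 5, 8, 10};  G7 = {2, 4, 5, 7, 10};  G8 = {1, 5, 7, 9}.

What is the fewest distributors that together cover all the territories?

Take {G2, G3, G7}. Their union is {1, 2, 3, 4, 5, 6, 7, 8, 9, 10}, which is all 10 territories.
Only G7 contains 2, so G7 is forced; the remaining 5 territories need at least 2 more distributors (each remaining distributor adds at most 3) — so at least 3 distributors are needed, and 3 is optimal.

3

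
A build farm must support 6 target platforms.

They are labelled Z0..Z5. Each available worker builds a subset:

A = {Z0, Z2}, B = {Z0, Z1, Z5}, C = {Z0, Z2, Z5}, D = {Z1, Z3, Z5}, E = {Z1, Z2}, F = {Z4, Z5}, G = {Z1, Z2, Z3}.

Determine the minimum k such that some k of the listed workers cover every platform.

3

Take {C, D, F}. Their union is {Z0, Z1, Z2, Z3, Z4, Z5}, which is all 6 platforms.
Only F contains Z4, so F is forced; the remaining 4 platforms need at least 2 more workers (each remaining worker adds at most 3) — so at least 3 workers are needed, and 3 is optimal.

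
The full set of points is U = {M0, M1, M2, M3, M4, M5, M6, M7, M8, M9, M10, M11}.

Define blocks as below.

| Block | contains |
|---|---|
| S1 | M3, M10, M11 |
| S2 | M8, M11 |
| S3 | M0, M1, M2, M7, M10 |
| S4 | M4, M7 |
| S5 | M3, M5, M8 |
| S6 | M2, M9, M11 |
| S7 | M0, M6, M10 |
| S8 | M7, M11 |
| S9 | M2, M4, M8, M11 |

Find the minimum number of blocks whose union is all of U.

5

Take {S3, S5, S6, S7, S9}. Their union is {M0, M1, M2, M3, M4, M5, M6, M7, M8, M9, M10, M11}, which is all 12 points.
No 4 of the 9 blocks cover everything (all 126 combinations miss at least one point), so 5 is optimal.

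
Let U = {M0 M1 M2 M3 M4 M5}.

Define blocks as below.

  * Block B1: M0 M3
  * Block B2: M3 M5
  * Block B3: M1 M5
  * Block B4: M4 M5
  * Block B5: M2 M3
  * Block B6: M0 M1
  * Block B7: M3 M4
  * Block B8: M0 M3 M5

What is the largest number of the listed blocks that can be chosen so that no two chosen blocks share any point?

B4, B5, B6 are pairwise disjoint (B4={M4,M5}; B5={M2,M3}; B6={M0,M1}).
Every remaining block overlaps one of these, and no 4 of the listed blocks are pairwise disjoint, so 3 is the maximum.

3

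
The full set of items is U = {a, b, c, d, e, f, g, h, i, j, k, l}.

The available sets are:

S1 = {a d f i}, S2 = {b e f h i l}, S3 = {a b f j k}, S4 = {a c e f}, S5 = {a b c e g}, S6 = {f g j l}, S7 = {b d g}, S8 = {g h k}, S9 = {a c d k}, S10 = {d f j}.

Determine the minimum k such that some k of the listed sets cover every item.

Take {S2, S6, S9}. Their union is {a, b, c, d, e, f, g, h, i, j, k, l}, which is all 12 items.
No 2 of the 10 sets cover everything (all 45 combinations miss at least one item), so 3 is optimal.

3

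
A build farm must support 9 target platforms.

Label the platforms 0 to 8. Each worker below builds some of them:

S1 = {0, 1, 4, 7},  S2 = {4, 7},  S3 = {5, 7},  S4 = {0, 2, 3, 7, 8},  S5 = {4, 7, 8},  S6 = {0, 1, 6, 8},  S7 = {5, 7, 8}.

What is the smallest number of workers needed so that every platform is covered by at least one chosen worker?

Take {S4, S5, S6, S7}. Their union is {0, 1, 2, 3, 4, 5, 6, 7, 8}, which is all 9 platforms.
No 3 of the 7 workers cover everything (all 35 combinations miss at least one platform), so 4 is optimal.

4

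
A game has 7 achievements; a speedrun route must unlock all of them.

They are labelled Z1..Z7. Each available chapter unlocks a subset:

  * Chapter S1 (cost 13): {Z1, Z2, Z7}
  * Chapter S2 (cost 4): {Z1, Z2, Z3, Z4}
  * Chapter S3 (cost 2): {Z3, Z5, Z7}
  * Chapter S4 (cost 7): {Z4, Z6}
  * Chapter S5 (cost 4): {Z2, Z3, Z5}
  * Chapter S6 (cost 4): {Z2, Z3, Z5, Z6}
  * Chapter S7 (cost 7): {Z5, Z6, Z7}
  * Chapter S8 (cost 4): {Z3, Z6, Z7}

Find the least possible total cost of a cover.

10

S2, S3, S8 together cover every achievement (S2 ∪ S3 ∪ S8 = {Z1, Z2, Z3, Z4, Z5, Z6, Z7}); total cost 4 + 2 + 4 = 10.
No covering selection has total cost below 10.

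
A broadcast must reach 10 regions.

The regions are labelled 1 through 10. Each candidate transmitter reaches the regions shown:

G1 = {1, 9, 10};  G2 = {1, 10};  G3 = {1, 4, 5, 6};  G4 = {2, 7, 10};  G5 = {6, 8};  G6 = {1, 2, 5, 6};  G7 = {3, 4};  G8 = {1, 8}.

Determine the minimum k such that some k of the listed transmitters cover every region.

5

Take {G1, G4, G6, G7, G8}. Their union is {1, 2, 3, 4, 5, 6, 7, 8, 9, 10}, which is all 10 regions.
No 4 of the 8 transmitters cover everything (all 70 combinations miss at least one region), so 5 is optimal.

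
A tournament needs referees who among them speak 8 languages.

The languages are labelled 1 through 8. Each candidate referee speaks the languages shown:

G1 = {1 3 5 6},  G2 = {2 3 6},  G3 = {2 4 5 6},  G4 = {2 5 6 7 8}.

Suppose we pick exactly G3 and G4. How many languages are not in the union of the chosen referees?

Union of G3, G4 = {2, 4, 5, 6, 7, 8}.
Not covered: 1, 3 — 2 languages.

2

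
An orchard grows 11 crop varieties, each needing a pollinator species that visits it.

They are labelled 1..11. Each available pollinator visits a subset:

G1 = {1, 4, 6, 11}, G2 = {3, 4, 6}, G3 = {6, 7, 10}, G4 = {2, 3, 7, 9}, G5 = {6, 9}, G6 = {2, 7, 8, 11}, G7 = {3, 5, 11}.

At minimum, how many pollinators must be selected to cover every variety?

G1 and G3 and G4 and G6 and G7 together: G1 ∪ G3 ∪ G4 ∪ G6 ∪ G7 = {1, 2, 3, 4, 5, 6, 7, 8, 9, 10, 11} — every variety is covered.
No 4 of the 7 pollinators cover everything (all 35 combinations miss at least one variety), so 5 is optimal.

5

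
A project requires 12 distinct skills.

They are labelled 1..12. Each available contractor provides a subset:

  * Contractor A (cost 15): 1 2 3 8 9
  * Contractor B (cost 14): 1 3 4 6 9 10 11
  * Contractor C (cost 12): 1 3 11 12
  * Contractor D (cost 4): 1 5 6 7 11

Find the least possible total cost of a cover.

45

A, B, C, D together cover every skill (A ∪ B ∪ C ∪ D = {1, 2, 3, 4, 5, 6, 7, 8, 9, 10, 11, 12}); total cost 15 + 14 + 12 + 4 = 45.
No covering selection has total cost below 45.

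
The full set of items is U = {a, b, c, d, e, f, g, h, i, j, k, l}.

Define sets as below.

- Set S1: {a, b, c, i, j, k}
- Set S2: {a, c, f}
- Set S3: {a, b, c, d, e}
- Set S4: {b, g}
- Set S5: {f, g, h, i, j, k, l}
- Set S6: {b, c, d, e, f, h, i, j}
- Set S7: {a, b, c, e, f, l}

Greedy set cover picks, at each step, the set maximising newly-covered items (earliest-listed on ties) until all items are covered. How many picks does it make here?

Greedy: pick S6 (covers 8 new) → pick S5 (covers 3 new) → pick S1 (covers 1 new). Total picks: 3.
(The true minimum cover uses only 2 sets, so greedy is not optimal here.)

3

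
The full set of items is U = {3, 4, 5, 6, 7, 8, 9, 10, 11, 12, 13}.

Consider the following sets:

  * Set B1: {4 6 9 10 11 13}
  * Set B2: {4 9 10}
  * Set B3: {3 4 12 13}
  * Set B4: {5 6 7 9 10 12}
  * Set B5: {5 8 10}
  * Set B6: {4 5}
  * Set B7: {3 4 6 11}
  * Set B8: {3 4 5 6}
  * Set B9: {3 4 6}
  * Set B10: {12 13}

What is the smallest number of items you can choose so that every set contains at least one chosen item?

3

The 3 items {4, 5, 13} hit every set.
The sets B5, B7, B10 are pairwise disjoint, so any hitting set needs a separate item for each — at least 3. Hence 3 is optimal.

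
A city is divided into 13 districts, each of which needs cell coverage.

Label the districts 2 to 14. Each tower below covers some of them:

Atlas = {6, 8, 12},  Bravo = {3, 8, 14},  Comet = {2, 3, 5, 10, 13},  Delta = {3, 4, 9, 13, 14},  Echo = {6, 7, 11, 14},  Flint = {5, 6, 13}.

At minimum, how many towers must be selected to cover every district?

4

Atlas and Comet and Delta and Echo together: Atlas ∪ Comet ∪ Delta ∪ Echo = {2, 3, 4, 5, 6, 7, 8, 9, 10, 11, 12, 13, 14} — every district is covered.
Only Delta contains 4, so Delta is forced; the remaining 8 districts need at least 3 more towers (each remaining tower adds at most 3) — so at least 4 towers are needed, and 4 is optimal.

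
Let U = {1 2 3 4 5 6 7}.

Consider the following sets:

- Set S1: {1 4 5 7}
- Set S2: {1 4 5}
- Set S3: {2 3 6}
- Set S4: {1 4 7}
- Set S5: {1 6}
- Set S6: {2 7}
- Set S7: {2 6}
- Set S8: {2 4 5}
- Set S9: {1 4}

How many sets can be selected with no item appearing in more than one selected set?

S3, S4 are pairwise disjoint (S3={2,3,6}; S4={1,4,7}).
Every remaining set overlaps one of these, and no 3 of the listed sets are pairwise disjoint, so 2 is the maximum.

2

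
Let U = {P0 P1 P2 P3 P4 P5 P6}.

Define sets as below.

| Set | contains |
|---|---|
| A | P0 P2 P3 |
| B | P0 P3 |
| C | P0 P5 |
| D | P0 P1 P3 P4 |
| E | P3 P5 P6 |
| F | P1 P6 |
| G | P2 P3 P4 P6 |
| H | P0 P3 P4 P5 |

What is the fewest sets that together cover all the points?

A, F, and H cover everything between them: the union {P0, P1, P2, P3, P4, P5, P6} is all of U.
No 2 of the 8 sets cover everything (all 28 combinations miss at least one point), so 3 is optimal.

3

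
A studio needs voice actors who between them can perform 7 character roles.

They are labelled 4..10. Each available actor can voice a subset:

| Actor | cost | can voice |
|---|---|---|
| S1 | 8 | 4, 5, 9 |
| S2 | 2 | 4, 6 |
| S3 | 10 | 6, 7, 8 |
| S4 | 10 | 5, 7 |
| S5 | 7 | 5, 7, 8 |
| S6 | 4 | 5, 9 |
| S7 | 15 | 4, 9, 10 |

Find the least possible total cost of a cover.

S2, S5, S7 together cover every role (S2 ∪ S5 ∪ S7 = {4, 5, 6, 7, 8, 9, 10}); total cost 2 + 7 + 15 = 24.
The greedy pick S2, S6, S5, S7 costs 28; no covering selection beats 24.

24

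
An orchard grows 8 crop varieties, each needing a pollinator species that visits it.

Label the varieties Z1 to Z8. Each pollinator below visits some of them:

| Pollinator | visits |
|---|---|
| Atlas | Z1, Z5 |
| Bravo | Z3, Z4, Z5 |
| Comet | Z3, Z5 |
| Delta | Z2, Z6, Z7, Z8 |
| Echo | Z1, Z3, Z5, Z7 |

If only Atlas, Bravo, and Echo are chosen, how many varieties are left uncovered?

3

Union of Atlas, Bravo, Echo = {Z1, Z3, Z4, Z5, Z7}.
Not covered: Z2, Z6, Z8 — 3 varieties.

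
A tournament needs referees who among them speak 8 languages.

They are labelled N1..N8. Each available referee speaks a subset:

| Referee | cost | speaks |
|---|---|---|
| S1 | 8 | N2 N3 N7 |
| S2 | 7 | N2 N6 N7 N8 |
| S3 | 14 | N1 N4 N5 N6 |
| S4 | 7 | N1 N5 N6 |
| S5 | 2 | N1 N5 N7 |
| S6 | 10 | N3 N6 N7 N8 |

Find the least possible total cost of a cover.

29

S1, S2, S3 together cover every language (S1 ∪ S2 ∪ S3 = {N1, N2, N3, N4, N5, N6, N7, N8}); total cost 8 + 7 + 14 = 29.
The greedy pick S5, S2, S1, S3 costs 31; no covering selection beats 29.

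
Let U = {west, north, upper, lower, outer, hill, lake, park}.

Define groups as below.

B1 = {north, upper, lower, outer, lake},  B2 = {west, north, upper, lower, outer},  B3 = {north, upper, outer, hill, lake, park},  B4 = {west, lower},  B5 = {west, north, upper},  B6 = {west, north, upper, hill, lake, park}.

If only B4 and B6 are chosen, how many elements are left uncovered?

1

Union of B4, B6 = {west, north, upper, lower, hill, lake, park}.
Not covered: outer — 1 element.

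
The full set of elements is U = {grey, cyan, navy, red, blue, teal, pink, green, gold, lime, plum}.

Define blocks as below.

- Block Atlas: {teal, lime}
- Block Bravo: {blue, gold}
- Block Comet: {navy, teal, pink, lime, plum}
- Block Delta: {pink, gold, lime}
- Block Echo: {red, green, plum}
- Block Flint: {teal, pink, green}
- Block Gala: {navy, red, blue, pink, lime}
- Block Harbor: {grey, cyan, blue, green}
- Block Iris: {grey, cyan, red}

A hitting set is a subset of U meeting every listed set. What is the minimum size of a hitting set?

H = {grey, red, teal, gold} meets every block (each contains at least one member of H), and |H| = 4.
No choice of 3 elements meets every block, so 4 is the minimum.

4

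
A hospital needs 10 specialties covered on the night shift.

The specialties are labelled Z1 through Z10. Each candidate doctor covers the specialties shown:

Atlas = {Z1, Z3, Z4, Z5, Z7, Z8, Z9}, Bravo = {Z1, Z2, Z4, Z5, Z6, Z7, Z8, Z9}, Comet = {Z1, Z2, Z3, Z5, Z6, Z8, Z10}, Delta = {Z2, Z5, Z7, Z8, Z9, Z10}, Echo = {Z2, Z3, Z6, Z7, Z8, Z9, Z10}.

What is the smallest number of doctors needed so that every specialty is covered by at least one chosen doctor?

Bravo and Echo together: Bravo ∪ Echo = {Z1, Z2, Z3, Z4, Z5, Z6, Z7, Z8, Z9, Z10} — every specialty is covered.
No single doctor has all 10 specialties (the largest, Bravo, has 8), so 2 is optimal.

2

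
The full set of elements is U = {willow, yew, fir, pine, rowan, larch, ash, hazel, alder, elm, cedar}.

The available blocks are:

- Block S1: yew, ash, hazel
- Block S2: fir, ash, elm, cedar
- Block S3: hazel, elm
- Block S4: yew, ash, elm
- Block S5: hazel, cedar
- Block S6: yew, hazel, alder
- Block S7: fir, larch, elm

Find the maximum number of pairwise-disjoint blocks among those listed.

S6, S7 are pairwise disjoint (S6={yew,hazel,alder}; S7={fir,larch,elm}).
Every remaining block overlaps one of these, and no 3 of the listed blocks are pairwise disjoint, so 2 is the maximum.

2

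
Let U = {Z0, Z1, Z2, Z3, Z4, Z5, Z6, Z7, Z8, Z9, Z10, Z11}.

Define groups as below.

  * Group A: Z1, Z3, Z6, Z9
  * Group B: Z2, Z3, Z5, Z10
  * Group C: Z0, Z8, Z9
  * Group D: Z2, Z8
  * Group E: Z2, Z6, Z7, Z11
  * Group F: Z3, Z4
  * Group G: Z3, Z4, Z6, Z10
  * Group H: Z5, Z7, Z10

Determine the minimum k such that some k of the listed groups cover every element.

5

A, C, E, F, and H cover everything between them: the union {Z0, Z1, Z2, Z3, Z4, Z5, Z6, Z7, Z8, Z9, Z10, Z11} is all of U.
No 4 of the 8 groups cover everything (all 70 combinations miss at least one element), so 5 is optimal.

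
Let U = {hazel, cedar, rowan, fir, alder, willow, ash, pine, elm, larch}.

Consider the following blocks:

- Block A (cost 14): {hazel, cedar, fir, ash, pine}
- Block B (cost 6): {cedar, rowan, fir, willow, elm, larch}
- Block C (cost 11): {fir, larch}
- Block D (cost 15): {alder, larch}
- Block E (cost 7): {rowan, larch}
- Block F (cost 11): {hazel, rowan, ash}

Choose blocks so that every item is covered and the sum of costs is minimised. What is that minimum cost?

35

A, B, D together cover every item (A ∪ B ∪ D = {hazel, cedar, rowan, fir, alder, willow, ash, pine, elm, larch}); total cost 14 + 6 + 15 = 35.
No covering selection has total cost below 35.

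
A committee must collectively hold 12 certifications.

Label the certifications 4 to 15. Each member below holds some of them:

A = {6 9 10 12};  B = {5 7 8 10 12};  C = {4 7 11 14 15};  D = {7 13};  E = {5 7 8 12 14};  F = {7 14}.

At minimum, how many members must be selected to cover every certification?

Take {A, C, D, E}. Their union is {4, 5, 6, 7, 8, 9, 10, 11, 12, 13, 14, 15}, which is all 12 certifications.
Only D contains 13, so D is forced; the remaining 10 certifications need at least 3 more members (each remaining member adds at most 4) — so at least 4 members are needed, and 4 is optimal.

4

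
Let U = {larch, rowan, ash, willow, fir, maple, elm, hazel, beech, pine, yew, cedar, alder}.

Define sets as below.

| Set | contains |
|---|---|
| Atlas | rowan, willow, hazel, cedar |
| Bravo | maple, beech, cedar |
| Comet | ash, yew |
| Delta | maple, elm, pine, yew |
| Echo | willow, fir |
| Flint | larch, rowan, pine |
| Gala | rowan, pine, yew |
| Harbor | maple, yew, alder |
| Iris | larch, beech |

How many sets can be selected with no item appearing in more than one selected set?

Bravo, Comet, Echo, Flint are pairwise disjoint (Bravo={maple,beech,cedar}; Comet={ash,yew}; Echo={willow,fir}; Flint={larch,rowan,pine}).
Every remaining set overlaps one of these, and no 5 of the listed sets are pairwise disjoint, so 4 is the maximum.

4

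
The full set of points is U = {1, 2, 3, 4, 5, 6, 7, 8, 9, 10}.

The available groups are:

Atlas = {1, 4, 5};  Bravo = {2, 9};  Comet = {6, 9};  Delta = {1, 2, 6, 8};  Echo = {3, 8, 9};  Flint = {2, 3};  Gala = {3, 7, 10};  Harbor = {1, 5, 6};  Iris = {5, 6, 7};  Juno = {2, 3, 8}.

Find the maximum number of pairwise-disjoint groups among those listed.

Bravo, Gala, Harbor are pairwise disjoint (Bravo={2,9}; Gala={3,7,10}; Harbor={1,5,6}).
Every remaining group overlaps one of these, and no 4 of the listed groups are pairwise disjoint, so 3 is the maximum.

3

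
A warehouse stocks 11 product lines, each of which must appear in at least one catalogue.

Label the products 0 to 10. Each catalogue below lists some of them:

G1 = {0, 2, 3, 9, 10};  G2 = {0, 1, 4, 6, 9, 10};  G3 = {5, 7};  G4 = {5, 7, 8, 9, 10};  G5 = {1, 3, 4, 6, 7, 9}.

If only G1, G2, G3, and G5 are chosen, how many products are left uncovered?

1

Union of G1, G2, G3, G5 = {0, 1, 2, 3, 4, 5, 6, 7, 9, 10}.
Not covered: 8 — 1 product.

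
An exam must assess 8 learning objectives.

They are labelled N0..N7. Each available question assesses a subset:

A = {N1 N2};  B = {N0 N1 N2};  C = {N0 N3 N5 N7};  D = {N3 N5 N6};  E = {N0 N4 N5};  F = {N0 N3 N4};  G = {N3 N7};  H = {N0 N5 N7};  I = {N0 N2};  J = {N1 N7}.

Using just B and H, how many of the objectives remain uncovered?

Union of B, H = {N0, N1, N2, N5, N7}.
Not covered: N3, N4, N6 — 3 objectives.

3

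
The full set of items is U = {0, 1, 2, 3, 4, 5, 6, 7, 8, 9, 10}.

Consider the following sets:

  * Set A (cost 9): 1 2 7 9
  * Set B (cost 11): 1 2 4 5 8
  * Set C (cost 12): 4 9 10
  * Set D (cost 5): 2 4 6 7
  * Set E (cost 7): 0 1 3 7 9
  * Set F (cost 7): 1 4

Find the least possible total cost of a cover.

35

B, C, D, E together cover every item (B ∪ C ∪ D ∪ E = {0, 1, 2, 3, 4, 5, 6, 7, 8, 9, 10}); total cost 11 + 12 + 5 + 7 = 35.
No covering selection has total cost below 35.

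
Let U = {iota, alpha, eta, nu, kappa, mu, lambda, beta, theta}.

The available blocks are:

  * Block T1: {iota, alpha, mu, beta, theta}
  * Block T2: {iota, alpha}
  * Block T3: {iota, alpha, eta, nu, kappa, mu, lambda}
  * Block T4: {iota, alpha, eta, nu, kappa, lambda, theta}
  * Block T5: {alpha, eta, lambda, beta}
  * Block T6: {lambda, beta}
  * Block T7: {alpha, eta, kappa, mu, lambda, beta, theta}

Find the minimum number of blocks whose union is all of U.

T4 and T7 cover everything between them: the union {iota, alpha, eta, nu, kappa, mu, lambda, beta, theta} is all of U.
No single block has all 9 elements (the largest, T3, has 7), so 2 is optimal.

2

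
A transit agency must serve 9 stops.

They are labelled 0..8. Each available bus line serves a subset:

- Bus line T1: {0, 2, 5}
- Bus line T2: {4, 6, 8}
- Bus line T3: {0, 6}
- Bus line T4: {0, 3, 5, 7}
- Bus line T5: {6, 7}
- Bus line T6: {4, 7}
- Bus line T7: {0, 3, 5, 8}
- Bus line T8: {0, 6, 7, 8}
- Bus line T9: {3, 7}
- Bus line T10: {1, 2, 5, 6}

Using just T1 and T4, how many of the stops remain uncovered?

Union of T1, T4 = {0, 2, 3, 5, 7}.
Not covered: 1, 4, 6, 8 — 4 stops.

4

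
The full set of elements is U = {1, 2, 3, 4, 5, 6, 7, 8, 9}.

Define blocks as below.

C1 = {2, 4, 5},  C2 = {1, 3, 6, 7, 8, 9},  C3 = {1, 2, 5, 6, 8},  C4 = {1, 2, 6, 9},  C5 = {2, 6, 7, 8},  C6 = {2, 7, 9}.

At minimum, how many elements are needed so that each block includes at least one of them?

2

Take H = {2, 7}. Each listed block contains at least one of these, so H is a hitting set of size 2.
The blocks C1, C2 are pairwise disjoint, so any hitting set needs a separate element for each — at least 2. Hence 2 is optimal.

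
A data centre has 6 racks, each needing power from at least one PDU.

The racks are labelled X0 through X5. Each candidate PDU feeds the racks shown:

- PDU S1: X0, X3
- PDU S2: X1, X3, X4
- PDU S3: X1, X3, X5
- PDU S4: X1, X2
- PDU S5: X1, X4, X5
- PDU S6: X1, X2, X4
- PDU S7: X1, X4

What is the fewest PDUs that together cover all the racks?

3

Take {S1, S3, S6}. Their union is {X0, X1, X2, X3, X4, X5}, which is all 6 racks.
Only S1 contains X0, so S1 is forced; the remaining 4 racks need at least 2 more PDUs (each remaining PDU adds at most 3) — so at least 3 PDUs are needed, and 3 is optimal.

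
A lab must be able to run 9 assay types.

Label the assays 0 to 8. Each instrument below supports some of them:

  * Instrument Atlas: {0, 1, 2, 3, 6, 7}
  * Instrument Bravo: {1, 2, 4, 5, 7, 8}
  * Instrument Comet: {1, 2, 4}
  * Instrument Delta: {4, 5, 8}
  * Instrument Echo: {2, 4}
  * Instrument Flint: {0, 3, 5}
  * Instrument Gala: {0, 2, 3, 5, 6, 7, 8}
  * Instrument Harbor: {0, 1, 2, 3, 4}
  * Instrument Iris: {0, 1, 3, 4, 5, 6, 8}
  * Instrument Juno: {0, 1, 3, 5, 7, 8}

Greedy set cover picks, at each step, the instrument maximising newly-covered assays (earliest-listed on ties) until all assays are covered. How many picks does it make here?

Greedy: pick Gala (covers 7 new) → pick Bravo (covers 2 new). Total picks: 2.

2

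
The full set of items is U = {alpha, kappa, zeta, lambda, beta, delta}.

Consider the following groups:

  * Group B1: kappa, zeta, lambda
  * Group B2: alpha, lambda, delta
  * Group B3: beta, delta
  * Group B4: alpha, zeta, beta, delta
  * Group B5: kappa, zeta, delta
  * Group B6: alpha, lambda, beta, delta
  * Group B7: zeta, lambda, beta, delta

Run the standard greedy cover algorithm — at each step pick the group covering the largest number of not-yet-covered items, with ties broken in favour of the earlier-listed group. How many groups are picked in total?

2

Greedy: pick B4 (covers 4 new) → pick B1 (covers 2 new). Total picks: 2.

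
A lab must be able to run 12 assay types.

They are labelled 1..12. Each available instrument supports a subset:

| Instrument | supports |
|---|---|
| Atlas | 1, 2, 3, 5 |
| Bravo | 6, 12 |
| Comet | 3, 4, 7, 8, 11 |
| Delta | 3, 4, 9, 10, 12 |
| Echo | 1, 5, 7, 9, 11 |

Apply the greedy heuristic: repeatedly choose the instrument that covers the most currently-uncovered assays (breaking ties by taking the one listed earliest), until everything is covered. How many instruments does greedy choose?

4

Greedy: pick Comet (covers 5 new) → pick Atlas (covers 3 new) → pick Delta (covers 3 new) → pick Bravo (covers 1 new). Total picks: 4.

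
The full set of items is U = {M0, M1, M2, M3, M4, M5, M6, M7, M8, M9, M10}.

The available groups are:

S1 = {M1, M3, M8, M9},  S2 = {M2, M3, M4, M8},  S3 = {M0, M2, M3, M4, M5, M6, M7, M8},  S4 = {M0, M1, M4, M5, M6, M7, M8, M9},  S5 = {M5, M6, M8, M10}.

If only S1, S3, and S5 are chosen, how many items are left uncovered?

0

Union of S1, S3, S5 = {M0, M1, M2, M3, M4, M5, M6, M7, M8, M9, M10} — that's every item, so 0 are uncovered.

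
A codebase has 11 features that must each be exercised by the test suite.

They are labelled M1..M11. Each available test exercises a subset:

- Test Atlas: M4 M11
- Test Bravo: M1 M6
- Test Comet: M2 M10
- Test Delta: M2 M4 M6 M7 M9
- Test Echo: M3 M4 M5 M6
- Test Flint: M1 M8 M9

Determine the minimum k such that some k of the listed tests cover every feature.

5

Atlas and Comet and Delta and Echo and Flint together: Atlas ∪ Comet ∪ Delta ∪ Echo ∪ Flint = {M1, M2, M3, M4, M5, M6, M7, M8, M9, M10, M11} — every feature is covered.
No 4 of the 6 tests cover everything (all 15 combinations miss at least one feature), so 5 is optimal.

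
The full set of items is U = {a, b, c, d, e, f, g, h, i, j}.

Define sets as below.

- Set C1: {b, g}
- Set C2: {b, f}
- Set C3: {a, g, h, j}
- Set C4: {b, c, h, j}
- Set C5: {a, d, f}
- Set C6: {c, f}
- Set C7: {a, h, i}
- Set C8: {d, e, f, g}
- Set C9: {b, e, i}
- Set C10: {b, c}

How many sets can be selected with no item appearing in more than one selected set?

3

C3, C6, C9 are pairwise disjoint (C3={a,g,h,j}; C6={c,f}; C9={b,e,i}).
Every remaining set overlaps one of these, and no 4 of the listed sets are pairwise disjoint, so 3 is the maximum.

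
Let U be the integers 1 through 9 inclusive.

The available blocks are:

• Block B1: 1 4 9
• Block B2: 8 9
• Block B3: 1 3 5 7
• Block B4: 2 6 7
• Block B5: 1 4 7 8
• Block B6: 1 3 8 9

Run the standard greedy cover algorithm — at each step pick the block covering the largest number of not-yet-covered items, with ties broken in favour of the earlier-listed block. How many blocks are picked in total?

Greedy: pick B3 (covers 4 new) → pick B1 (covers 2 new) → pick B4 (covers 2 new) → pick B2 (covers 1 new). Total picks: 4.

4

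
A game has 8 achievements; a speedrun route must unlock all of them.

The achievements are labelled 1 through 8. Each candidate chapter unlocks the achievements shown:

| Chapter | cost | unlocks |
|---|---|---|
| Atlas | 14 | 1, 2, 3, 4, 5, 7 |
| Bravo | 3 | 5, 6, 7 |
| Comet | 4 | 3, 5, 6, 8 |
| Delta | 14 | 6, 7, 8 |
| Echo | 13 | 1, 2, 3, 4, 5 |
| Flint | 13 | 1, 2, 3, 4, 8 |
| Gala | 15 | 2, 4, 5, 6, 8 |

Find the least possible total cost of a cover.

16

Bravo, Flint together cover every achievement (Bravo ∪ Flint = {1, 2, 3, 4, 5, 6, 7, 8}); total cost 3 + 13 = 16.
The greedy pick Bravo, Comet, Echo costs 20; no covering selection beats 16.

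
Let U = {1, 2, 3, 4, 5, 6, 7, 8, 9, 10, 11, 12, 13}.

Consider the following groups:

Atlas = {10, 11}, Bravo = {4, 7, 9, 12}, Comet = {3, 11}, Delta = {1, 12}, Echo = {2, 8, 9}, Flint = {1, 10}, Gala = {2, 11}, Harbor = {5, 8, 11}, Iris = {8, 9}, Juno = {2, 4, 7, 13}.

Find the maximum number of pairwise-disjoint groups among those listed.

4

Comet, Delta, Iris, Juno are pairwise disjoint (Comet={3,11}; Delta={1,12}; Iris={8,9}; Juno={2,4,7,13}).
Every remaining group overlaps one of these, and no 5 of the listed groups are pairwise disjoint, so 4 is the maximum.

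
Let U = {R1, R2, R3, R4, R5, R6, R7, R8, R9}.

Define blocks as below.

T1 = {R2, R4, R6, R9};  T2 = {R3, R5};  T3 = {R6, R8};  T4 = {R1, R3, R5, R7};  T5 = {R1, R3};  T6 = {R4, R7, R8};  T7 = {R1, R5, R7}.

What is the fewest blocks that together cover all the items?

3

Take {T1, T3, T4}. Their union is {R1, R2, R3, R4, R5, R6, R7, R8, R9}, which is all 9 items.
Each block has at most 4 items, and 2·4 = 8 < 9 — so at least 3 blocks are needed, and 3 is optimal.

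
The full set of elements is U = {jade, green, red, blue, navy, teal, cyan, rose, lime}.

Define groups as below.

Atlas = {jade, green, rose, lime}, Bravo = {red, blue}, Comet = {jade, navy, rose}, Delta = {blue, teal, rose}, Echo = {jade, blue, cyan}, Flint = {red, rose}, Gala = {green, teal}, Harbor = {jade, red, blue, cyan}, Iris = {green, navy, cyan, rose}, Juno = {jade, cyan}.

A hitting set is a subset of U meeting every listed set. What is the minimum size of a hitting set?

4

H = {jade, red, navy, teal} meets every group (each contains at least one member of H), and |H| = 4.
No choice of 3 elements meets every group, so 4 is the minimum.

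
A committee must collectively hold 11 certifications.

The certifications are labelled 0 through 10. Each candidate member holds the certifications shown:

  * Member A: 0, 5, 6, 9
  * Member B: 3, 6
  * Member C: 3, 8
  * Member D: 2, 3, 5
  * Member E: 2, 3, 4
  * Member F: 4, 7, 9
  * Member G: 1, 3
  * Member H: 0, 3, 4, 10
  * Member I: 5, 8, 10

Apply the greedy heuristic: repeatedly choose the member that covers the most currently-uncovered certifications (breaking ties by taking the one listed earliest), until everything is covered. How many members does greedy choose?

5

Greedy: pick A (covers 4 new) → pick E (covers 3 new) → pick I (covers 2 new) → pick F (covers 1 new) → pick G (covers 1 new). Total picks: 5.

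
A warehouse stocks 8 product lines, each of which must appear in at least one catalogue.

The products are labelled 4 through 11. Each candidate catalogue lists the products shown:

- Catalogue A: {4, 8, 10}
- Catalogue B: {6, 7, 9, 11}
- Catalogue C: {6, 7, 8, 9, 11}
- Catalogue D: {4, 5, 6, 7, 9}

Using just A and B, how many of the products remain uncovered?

Union of A, B = {4, 6, 7, 8, 9, 10, 11}.
Not covered: 5 — 1 product.

1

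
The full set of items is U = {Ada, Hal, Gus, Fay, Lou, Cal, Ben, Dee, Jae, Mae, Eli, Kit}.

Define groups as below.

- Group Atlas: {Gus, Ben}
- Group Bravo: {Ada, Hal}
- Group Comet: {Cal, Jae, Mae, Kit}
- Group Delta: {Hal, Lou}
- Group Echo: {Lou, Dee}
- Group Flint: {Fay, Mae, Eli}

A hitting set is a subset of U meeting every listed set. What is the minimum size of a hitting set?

4

Take H = {Ada, Gus, Lou, Mae}. Each listed group contains at least one of these, so H is a hitting set of size 4.
The groups Atlas, Bravo, Echo, Flint are pairwise disjoint, so any hitting set needs a separate item for each — at least 4. Hence 4 is optimal.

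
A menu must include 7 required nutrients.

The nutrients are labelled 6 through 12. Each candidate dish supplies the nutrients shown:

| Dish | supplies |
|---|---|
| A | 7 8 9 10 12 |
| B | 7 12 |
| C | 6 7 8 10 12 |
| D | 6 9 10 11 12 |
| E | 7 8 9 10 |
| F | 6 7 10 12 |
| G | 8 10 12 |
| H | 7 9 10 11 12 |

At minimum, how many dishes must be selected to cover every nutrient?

Take {C, D}. Their union is {6, 7, 8, 9, 10, 11, 12}, which is all 7 nutrients.
No single dish has all 7 nutrients (the largest, A, has 5), so 2 is optimal.

2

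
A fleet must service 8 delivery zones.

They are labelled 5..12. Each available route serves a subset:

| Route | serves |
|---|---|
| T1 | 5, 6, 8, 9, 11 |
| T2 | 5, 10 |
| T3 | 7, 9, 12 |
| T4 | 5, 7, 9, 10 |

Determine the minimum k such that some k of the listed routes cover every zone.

Take {T1, T2, T3}. Their union is {5, 6, 7, 8, 9, 10, 11, 12}, which is all 8 zones.
Only T1 contains 6, so T1 is forced; the remaining 3 zones need at least 2 more routes (each remaining route adds at most 2) — so at least 3 routes are needed, and 3 is optimal.

3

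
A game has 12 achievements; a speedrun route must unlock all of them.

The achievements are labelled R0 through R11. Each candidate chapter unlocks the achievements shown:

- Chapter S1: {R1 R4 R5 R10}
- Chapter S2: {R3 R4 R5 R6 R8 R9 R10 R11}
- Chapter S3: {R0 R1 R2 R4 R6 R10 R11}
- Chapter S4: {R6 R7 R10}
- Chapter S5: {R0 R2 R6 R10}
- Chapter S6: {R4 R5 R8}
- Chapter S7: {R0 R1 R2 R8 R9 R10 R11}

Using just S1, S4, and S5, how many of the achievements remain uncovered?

4

Union of S1, S4, S5 = {R0, R1, R2, R4, R5, R6, R7, R10}.
Not covered: R3, R8, R9, R11 — 4 achievements.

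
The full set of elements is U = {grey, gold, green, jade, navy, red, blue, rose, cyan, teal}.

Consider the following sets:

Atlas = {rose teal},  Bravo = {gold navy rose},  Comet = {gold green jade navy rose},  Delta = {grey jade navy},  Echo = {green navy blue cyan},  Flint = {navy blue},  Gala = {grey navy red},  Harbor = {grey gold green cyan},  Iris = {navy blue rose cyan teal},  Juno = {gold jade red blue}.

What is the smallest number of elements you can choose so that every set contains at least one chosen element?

The 3 elements {gold, navy, rose} hit every set.
The sets Atlas, Flint, Harbor are pairwise disjoint, so any hitting set needs a separate element for each — at least 3. Hence 3 is optimal.

3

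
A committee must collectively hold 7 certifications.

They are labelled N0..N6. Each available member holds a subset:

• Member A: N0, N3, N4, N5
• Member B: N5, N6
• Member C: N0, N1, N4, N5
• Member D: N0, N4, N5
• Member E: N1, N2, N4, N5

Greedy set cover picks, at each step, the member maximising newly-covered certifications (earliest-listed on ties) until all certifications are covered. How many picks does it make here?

3

Greedy: pick A (covers 4 new) → pick E (covers 2 new) → pick B (covers 1 new). Total picks: 3.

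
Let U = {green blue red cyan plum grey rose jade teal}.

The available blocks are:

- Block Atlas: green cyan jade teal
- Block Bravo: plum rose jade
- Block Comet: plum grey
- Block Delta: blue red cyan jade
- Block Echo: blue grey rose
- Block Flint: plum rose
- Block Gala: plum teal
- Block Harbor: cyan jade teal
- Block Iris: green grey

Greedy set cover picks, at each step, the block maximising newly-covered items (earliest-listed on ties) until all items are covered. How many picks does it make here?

4

Greedy: pick Atlas (covers 4 new) → pick Echo (covers 3 new) → pick Bravo (covers 1 new) → pick Delta (covers 1 new). Total picks: 4.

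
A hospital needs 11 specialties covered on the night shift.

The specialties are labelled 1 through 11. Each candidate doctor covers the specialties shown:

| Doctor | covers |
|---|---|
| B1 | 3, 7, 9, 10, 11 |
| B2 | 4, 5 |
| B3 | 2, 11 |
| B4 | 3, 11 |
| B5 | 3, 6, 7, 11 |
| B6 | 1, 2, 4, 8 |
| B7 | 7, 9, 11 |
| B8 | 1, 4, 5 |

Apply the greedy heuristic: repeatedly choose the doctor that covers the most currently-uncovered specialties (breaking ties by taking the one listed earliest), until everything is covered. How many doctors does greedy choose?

4

Greedy: pick B1 (covers 5 new) → pick B6 (covers 4 new) → pick B2 (covers 1 new) → pick B5 (covers 1 new). Total picks: 4.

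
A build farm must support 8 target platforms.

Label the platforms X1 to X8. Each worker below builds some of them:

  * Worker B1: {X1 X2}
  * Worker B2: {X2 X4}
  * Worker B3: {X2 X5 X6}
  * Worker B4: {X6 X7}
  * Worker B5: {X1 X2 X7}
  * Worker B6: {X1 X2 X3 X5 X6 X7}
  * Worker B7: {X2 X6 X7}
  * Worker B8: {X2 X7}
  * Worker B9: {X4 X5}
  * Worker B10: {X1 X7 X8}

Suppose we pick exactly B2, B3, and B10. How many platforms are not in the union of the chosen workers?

1

Union of B2, B3, B10 = {X1, X2, X4, X5, X6, X7, X8}.
Not covered: X3 — 1 platform.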